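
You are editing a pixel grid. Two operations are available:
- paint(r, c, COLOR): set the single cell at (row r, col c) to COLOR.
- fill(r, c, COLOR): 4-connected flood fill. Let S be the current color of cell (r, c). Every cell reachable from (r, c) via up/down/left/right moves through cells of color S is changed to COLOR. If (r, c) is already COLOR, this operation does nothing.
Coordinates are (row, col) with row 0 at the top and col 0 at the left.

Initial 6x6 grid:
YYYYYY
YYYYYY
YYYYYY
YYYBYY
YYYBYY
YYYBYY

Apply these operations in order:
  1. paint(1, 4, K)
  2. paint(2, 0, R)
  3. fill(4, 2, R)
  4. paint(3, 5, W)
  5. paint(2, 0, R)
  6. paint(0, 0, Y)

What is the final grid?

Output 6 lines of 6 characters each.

Answer: YRRRRR
RRRRKR
RRRRRR
RRRBRW
RRRBRR
RRRBRR

Derivation:
After op 1 paint(1,4,K):
YYYYYY
YYYYKY
YYYYYY
YYYBYY
YYYBYY
YYYBYY
After op 2 paint(2,0,R):
YYYYYY
YYYYKY
RYYYYY
YYYBYY
YYYBYY
YYYBYY
After op 3 fill(4,2,R) [31 cells changed]:
RRRRRR
RRRRKR
RRRRRR
RRRBRR
RRRBRR
RRRBRR
After op 4 paint(3,5,W):
RRRRRR
RRRRKR
RRRRRR
RRRBRW
RRRBRR
RRRBRR
After op 5 paint(2,0,R):
RRRRRR
RRRRKR
RRRRRR
RRRBRW
RRRBRR
RRRBRR
After op 6 paint(0,0,Y):
YRRRRR
RRRRKR
RRRRRR
RRRBRW
RRRBRR
RRRBRR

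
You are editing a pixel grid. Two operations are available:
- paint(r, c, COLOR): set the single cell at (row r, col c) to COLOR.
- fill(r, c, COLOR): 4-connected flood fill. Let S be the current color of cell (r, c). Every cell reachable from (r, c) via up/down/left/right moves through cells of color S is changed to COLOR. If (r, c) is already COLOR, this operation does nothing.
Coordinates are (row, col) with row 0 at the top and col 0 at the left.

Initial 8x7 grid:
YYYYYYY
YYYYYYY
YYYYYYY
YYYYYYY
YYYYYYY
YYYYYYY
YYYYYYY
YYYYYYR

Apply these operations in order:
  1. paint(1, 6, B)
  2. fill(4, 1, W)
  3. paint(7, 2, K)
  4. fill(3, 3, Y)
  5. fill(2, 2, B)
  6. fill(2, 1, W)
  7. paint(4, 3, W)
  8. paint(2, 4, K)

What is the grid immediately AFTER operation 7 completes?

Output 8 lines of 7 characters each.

Answer: WWWWWWW
WWWWWWW
WWWWWWW
WWWWWWW
WWWWWWW
WWWWWWW
WWWWWWW
WWKWWWR

Derivation:
After op 1 paint(1,6,B):
YYYYYYY
YYYYYYB
YYYYYYY
YYYYYYY
YYYYYYY
YYYYYYY
YYYYYYY
YYYYYYR
After op 2 fill(4,1,W) [54 cells changed]:
WWWWWWW
WWWWWWB
WWWWWWW
WWWWWWW
WWWWWWW
WWWWWWW
WWWWWWW
WWWWWWR
After op 3 paint(7,2,K):
WWWWWWW
WWWWWWB
WWWWWWW
WWWWWWW
WWWWWWW
WWWWWWW
WWWWWWW
WWKWWWR
After op 4 fill(3,3,Y) [53 cells changed]:
YYYYYYY
YYYYYYB
YYYYYYY
YYYYYYY
YYYYYYY
YYYYYYY
YYYYYYY
YYKYYYR
After op 5 fill(2,2,B) [53 cells changed]:
BBBBBBB
BBBBBBB
BBBBBBB
BBBBBBB
BBBBBBB
BBBBBBB
BBBBBBB
BBKBBBR
After op 6 fill(2,1,W) [54 cells changed]:
WWWWWWW
WWWWWWW
WWWWWWW
WWWWWWW
WWWWWWW
WWWWWWW
WWWWWWW
WWKWWWR
After op 7 paint(4,3,W):
WWWWWWW
WWWWWWW
WWWWWWW
WWWWWWW
WWWWWWW
WWWWWWW
WWWWWWW
WWKWWWR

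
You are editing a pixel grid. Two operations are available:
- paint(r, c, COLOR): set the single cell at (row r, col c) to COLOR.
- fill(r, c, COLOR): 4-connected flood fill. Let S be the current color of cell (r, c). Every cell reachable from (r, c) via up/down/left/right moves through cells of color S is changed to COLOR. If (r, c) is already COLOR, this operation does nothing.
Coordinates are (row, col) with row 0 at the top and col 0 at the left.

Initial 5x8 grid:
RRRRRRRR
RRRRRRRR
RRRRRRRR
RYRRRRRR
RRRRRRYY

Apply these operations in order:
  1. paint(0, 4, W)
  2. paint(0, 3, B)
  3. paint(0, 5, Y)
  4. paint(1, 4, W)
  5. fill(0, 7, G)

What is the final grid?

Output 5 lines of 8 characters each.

Answer: GGGBWYGG
GGGGWGGG
GGGGGGGG
GYGGGGGG
GGGGGGYY

Derivation:
After op 1 paint(0,4,W):
RRRRWRRR
RRRRRRRR
RRRRRRRR
RYRRRRRR
RRRRRRYY
After op 2 paint(0,3,B):
RRRBWRRR
RRRRRRRR
RRRRRRRR
RYRRRRRR
RRRRRRYY
After op 3 paint(0,5,Y):
RRRBWYRR
RRRRRRRR
RRRRRRRR
RYRRRRRR
RRRRRRYY
After op 4 paint(1,4,W):
RRRBWYRR
RRRRWRRR
RRRRRRRR
RYRRRRRR
RRRRRRYY
After op 5 fill(0,7,G) [33 cells changed]:
GGGBWYGG
GGGGWGGG
GGGGGGGG
GYGGGGGG
GGGGGGYY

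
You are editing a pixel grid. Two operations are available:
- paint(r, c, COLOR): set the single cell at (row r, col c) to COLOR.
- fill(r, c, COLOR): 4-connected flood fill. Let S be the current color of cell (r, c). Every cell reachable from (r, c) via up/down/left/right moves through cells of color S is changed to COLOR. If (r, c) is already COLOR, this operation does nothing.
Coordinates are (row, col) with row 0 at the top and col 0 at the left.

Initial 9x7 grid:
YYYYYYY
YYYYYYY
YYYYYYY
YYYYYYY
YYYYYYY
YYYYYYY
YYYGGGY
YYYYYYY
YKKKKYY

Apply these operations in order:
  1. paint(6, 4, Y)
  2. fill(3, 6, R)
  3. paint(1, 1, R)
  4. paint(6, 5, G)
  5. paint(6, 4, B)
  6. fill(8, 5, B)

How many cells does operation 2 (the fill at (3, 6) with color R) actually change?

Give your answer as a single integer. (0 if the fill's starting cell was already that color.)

Answer: 57

Derivation:
After op 1 paint(6,4,Y):
YYYYYYY
YYYYYYY
YYYYYYY
YYYYYYY
YYYYYYY
YYYYYYY
YYYGYGY
YYYYYYY
YKKKKYY
After op 2 fill(3,6,R) [57 cells changed]:
RRRRRRR
RRRRRRR
RRRRRRR
RRRRRRR
RRRRRRR
RRRRRRR
RRRGRGR
RRRRRRR
RKKKKRR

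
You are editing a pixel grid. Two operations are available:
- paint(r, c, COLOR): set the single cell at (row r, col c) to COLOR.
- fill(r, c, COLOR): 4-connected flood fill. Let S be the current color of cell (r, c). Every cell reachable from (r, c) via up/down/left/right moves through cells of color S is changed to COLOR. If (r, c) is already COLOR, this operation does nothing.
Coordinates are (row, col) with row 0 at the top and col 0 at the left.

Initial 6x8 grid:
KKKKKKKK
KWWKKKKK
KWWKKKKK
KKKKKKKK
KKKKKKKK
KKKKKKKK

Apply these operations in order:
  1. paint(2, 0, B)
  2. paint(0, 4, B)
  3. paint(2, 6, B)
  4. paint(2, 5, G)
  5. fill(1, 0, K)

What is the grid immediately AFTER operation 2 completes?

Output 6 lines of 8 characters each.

After op 1 paint(2,0,B):
KKKKKKKK
KWWKKKKK
BWWKKKKK
KKKKKKKK
KKKKKKKK
KKKKKKKK
After op 2 paint(0,4,B):
KKKKBKKK
KWWKKKKK
BWWKKKKK
KKKKKKKK
KKKKKKKK
KKKKKKKK

Answer: KKKKBKKK
KWWKKKKK
BWWKKKKK
KKKKKKKK
KKKKKKKK
KKKKKKKK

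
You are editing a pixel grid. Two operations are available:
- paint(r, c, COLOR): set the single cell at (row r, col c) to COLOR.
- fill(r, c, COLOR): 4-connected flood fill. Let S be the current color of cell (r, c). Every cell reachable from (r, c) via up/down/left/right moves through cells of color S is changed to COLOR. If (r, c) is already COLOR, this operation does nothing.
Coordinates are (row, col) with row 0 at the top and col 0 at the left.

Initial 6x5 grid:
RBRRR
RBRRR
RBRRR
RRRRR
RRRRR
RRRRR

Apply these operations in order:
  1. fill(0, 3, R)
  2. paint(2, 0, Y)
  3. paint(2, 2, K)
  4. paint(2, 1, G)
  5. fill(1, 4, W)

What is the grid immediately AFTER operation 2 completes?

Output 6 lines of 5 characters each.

After op 1 fill(0,3,R) [0 cells changed]:
RBRRR
RBRRR
RBRRR
RRRRR
RRRRR
RRRRR
After op 2 paint(2,0,Y):
RBRRR
RBRRR
YBRRR
RRRRR
RRRRR
RRRRR

Answer: RBRRR
RBRRR
YBRRR
RRRRR
RRRRR
RRRRR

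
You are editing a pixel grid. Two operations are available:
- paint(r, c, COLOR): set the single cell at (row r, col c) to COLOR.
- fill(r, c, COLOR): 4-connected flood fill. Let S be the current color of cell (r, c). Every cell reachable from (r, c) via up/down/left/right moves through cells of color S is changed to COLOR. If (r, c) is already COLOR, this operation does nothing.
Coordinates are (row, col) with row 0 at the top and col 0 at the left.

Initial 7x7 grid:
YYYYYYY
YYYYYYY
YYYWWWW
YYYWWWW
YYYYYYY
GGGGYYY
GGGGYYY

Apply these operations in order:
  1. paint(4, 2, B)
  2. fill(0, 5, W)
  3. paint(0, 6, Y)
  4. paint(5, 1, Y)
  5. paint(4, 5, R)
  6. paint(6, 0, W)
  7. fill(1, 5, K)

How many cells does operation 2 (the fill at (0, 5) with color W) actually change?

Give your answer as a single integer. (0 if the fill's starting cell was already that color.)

Answer: 22

Derivation:
After op 1 paint(4,2,B):
YYYYYYY
YYYYYYY
YYYWWWW
YYYWWWW
YYBYYYY
GGGGYYY
GGGGYYY
After op 2 fill(0,5,W) [22 cells changed]:
WWWWWWW
WWWWWWW
WWWWWWW
WWWWWWW
WWBYYYY
GGGGYYY
GGGGYYY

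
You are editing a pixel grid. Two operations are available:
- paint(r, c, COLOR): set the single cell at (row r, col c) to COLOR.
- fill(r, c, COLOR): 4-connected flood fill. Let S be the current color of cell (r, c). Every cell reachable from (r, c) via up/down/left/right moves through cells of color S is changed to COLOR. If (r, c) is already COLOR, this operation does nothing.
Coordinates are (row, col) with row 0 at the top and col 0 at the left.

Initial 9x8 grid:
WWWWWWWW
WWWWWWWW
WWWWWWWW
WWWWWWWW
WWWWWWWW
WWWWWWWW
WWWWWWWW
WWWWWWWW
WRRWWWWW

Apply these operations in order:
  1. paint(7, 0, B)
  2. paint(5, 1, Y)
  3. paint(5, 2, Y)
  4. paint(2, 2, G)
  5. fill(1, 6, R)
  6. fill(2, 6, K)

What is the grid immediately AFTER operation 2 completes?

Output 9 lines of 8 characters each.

Answer: WWWWWWWW
WWWWWWWW
WWWWWWWW
WWWWWWWW
WWWWWWWW
WYWWWWWW
WWWWWWWW
BWWWWWWW
WRRWWWWW

Derivation:
After op 1 paint(7,0,B):
WWWWWWWW
WWWWWWWW
WWWWWWWW
WWWWWWWW
WWWWWWWW
WWWWWWWW
WWWWWWWW
BWWWWWWW
WRRWWWWW
After op 2 paint(5,1,Y):
WWWWWWWW
WWWWWWWW
WWWWWWWW
WWWWWWWW
WWWWWWWW
WYWWWWWW
WWWWWWWW
BWWWWWWW
WRRWWWWW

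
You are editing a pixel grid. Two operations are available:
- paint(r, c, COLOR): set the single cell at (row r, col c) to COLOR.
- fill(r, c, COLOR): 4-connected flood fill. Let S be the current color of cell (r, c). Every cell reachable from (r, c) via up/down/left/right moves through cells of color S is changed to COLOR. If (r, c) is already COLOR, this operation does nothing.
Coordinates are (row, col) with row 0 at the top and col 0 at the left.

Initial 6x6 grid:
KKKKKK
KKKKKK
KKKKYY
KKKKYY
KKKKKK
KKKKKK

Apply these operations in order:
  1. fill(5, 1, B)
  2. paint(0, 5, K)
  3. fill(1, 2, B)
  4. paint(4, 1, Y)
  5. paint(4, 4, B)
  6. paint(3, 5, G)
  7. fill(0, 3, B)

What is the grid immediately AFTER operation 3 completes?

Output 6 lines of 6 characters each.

Answer: BBBBBK
BBBBBB
BBBBYY
BBBBYY
BBBBBB
BBBBBB

Derivation:
After op 1 fill(5,1,B) [32 cells changed]:
BBBBBB
BBBBBB
BBBBYY
BBBBYY
BBBBBB
BBBBBB
After op 2 paint(0,5,K):
BBBBBK
BBBBBB
BBBBYY
BBBBYY
BBBBBB
BBBBBB
After op 3 fill(1,2,B) [0 cells changed]:
BBBBBK
BBBBBB
BBBBYY
BBBBYY
BBBBBB
BBBBBB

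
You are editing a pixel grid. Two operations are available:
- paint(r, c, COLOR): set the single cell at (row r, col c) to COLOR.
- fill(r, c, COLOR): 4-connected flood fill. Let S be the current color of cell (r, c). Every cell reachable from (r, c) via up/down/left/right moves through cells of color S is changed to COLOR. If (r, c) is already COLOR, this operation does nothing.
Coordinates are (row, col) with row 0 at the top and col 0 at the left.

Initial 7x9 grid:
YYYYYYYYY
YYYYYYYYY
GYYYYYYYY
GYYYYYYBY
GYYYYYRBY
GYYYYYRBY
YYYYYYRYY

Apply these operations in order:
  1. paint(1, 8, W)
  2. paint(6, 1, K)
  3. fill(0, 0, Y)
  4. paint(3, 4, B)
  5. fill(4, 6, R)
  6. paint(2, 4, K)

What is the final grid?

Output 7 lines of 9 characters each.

Answer: YYYYYYYYY
YYYYYYYYW
GYYYKYYYY
GYYYBYYBY
GYYYYYRBY
GYYYYYRBY
YKYYYYRYY

Derivation:
After op 1 paint(1,8,W):
YYYYYYYYY
YYYYYYYYW
GYYYYYYYY
GYYYYYYBY
GYYYYYRBY
GYYYYYRBY
YYYYYYRYY
After op 2 paint(6,1,K):
YYYYYYYYY
YYYYYYYYW
GYYYYYYYY
GYYYYYYBY
GYYYYYRBY
GYYYYYRBY
YKYYYYRYY
After op 3 fill(0,0,Y) [0 cells changed]:
YYYYYYYYY
YYYYYYYYW
GYYYYYYYY
GYYYYYYBY
GYYYYYRBY
GYYYYYRBY
YKYYYYRYY
After op 4 paint(3,4,B):
YYYYYYYYY
YYYYYYYYW
GYYYYYYYY
GYYYBYYBY
GYYYYYRBY
GYYYYYRBY
YKYYYYRYY
After op 5 fill(4,6,R) [0 cells changed]:
YYYYYYYYY
YYYYYYYYW
GYYYYYYYY
GYYYBYYBY
GYYYYYRBY
GYYYYYRBY
YKYYYYRYY
After op 6 paint(2,4,K):
YYYYYYYYY
YYYYYYYYW
GYYYKYYYY
GYYYBYYBY
GYYYYYRBY
GYYYYYRBY
YKYYYYRYY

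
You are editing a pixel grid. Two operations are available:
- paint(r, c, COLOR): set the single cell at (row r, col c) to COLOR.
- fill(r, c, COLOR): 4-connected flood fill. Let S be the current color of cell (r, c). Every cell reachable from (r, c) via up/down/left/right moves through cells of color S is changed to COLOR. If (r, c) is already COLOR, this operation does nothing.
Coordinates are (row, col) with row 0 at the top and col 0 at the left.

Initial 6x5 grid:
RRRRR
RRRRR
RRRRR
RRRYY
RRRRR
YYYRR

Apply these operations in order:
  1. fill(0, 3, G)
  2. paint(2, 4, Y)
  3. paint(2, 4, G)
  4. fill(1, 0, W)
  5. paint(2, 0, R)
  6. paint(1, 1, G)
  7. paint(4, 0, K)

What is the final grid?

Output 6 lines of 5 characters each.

After op 1 fill(0,3,G) [25 cells changed]:
GGGGG
GGGGG
GGGGG
GGGYY
GGGGG
YYYGG
After op 2 paint(2,4,Y):
GGGGG
GGGGG
GGGGY
GGGYY
GGGGG
YYYGG
After op 3 paint(2,4,G):
GGGGG
GGGGG
GGGGG
GGGYY
GGGGG
YYYGG
After op 4 fill(1,0,W) [25 cells changed]:
WWWWW
WWWWW
WWWWW
WWWYY
WWWWW
YYYWW
After op 5 paint(2,0,R):
WWWWW
WWWWW
RWWWW
WWWYY
WWWWW
YYYWW
After op 6 paint(1,1,G):
WWWWW
WGWWW
RWWWW
WWWYY
WWWWW
YYYWW
After op 7 paint(4,0,K):
WWWWW
WGWWW
RWWWW
WWWYY
KWWWW
YYYWW

Answer: WWWWW
WGWWW
RWWWW
WWWYY
KWWWW
YYYWW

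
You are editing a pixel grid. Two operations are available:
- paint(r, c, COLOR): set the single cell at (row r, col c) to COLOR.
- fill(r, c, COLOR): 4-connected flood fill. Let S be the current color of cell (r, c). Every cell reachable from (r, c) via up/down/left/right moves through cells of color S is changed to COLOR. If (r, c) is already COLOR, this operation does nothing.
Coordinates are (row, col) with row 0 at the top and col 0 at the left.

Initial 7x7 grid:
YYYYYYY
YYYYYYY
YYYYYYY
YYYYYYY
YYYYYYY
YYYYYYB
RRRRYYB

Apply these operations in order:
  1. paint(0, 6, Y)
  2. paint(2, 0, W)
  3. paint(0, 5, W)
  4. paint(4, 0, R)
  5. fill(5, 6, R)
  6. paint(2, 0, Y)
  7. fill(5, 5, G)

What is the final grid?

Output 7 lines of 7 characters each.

Answer: GGGGGWG
GGGGGGG
GGGGGGG
GGGGGGG
RGGGGGG
GGGGGGR
RRRRGGR

Derivation:
After op 1 paint(0,6,Y):
YYYYYYY
YYYYYYY
YYYYYYY
YYYYYYY
YYYYYYY
YYYYYYB
RRRRYYB
After op 2 paint(2,0,W):
YYYYYYY
YYYYYYY
WYYYYYY
YYYYYYY
YYYYYYY
YYYYYYB
RRRRYYB
After op 3 paint(0,5,W):
YYYYYWY
YYYYYYY
WYYYYYY
YYYYYYY
YYYYYYY
YYYYYYB
RRRRYYB
After op 4 paint(4,0,R):
YYYYYWY
YYYYYYY
WYYYYYY
YYYYYYY
RYYYYYY
YYYYYYB
RRRRYYB
After op 5 fill(5,6,R) [2 cells changed]:
YYYYYWY
YYYYYYY
WYYYYYY
YYYYYYY
RYYYYYY
YYYYYYR
RRRRYYR
After op 6 paint(2,0,Y):
YYYYYWY
YYYYYYY
YYYYYYY
YYYYYYY
RYYYYYY
YYYYYYR
RRRRYYR
After op 7 fill(5,5,G) [41 cells changed]:
GGGGGWG
GGGGGGG
GGGGGGG
GGGGGGG
RGGGGGG
GGGGGGR
RRRRGGR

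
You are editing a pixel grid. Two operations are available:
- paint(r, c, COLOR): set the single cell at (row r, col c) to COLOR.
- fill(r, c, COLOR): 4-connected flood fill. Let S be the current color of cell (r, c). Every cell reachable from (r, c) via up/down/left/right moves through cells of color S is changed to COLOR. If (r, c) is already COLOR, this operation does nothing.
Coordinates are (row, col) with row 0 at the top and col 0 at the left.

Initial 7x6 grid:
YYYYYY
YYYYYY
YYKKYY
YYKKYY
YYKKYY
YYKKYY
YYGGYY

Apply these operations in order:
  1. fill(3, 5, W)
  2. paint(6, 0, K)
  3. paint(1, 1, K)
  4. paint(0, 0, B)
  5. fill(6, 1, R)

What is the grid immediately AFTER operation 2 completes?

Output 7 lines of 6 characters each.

After op 1 fill(3,5,W) [32 cells changed]:
WWWWWW
WWWWWW
WWKKWW
WWKKWW
WWKKWW
WWKKWW
WWGGWW
After op 2 paint(6,0,K):
WWWWWW
WWWWWW
WWKKWW
WWKKWW
WWKKWW
WWKKWW
KWGGWW

Answer: WWWWWW
WWWWWW
WWKKWW
WWKKWW
WWKKWW
WWKKWW
KWGGWW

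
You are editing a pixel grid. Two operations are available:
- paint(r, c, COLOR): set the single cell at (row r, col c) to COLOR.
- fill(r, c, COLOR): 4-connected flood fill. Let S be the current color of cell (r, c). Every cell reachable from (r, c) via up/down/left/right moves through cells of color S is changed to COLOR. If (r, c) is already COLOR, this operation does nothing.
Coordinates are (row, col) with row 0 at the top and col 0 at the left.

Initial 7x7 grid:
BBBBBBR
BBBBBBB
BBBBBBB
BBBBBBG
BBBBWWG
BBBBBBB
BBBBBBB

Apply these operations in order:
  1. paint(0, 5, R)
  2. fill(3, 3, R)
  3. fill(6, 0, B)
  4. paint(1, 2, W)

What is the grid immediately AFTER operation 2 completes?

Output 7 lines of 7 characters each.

Answer: RRRRRRR
RRRRRRR
RRRRRRR
RRRRRRG
RRRRWWG
RRRRRRR
RRRRRRR

Derivation:
After op 1 paint(0,5,R):
BBBBBRR
BBBBBBB
BBBBBBB
BBBBBBG
BBBBWWG
BBBBBBB
BBBBBBB
After op 2 fill(3,3,R) [43 cells changed]:
RRRRRRR
RRRRRRR
RRRRRRR
RRRRRRG
RRRRWWG
RRRRRRR
RRRRRRR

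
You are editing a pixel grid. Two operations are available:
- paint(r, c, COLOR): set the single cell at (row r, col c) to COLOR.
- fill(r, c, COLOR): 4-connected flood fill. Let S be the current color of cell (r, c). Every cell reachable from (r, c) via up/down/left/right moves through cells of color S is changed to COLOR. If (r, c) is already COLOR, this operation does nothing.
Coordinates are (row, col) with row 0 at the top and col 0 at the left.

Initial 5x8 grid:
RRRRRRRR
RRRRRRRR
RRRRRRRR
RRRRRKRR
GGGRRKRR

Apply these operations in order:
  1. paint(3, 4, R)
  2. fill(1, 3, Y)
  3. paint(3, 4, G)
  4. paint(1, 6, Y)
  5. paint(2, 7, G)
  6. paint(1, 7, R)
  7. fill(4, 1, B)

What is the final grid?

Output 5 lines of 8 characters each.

After op 1 paint(3,4,R):
RRRRRRRR
RRRRRRRR
RRRRRRRR
RRRRRKRR
GGGRRKRR
After op 2 fill(1,3,Y) [35 cells changed]:
YYYYYYYY
YYYYYYYY
YYYYYYYY
YYYYYKYY
GGGYYKYY
After op 3 paint(3,4,G):
YYYYYYYY
YYYYYYYY
YYYYYYYY
YYYYGKYY
GGGYYKYY
After op 4 paint(1,6,Y):
YYYYYYYY
YYYYYYYY
YYYYYYYY
YYYYGKYY
GGGYYKYY
After op 5 paint(2,7,G):
YYYYYYYY
YYYYYYYY
YYYYYYYG
YYYYGKYY
GGGYYKYY
After op 6 paint(1,7,R):
YYYYYYYY
YYYYYYYR
YYYYYYYG
YYYYGKYY
GGGYYKYY
After op 7 fill(4,1,B) [3 cells changed]:
YYYYYYYY
YYYYYYYR
YYYYYYYG
YYYYGKYY
BBBYYKYY

Answer: YYYYYYYY
YYYYYYYR
YYYYYYYG
YYYYGKYY
BBBYYKYY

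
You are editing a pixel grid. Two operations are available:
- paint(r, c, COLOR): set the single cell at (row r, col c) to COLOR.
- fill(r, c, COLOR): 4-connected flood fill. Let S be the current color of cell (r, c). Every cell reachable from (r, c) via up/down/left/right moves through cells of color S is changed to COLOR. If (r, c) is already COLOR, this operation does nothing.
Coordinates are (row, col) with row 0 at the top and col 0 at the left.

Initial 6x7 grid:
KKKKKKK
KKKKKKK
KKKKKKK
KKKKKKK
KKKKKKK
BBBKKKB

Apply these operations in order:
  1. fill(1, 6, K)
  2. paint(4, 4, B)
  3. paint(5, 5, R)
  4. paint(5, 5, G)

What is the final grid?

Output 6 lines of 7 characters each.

Answer: KKKKKKK
KKKKKKK
KKKKKKK
KKKKKKK
KKKKBKK
BBBKKGB

Derivation:
After op 1 fill(1,6,K) [0 cells changed]:
KKKKKKK
KKKKKKK
KKKKKKK
KKKKKKK
KKKKKKK
BBBKKKB
After op 2 paint(4,4,B):
KKKKKKK
KKKKKKK
KKKKKKK
KKKKKKK
KKKKBKK
BBBKKKB
After op 3 paint(5,5,R):
KKKKKKK
KKKKKKK
KKKKKKK
KKKKKKK
KKKKBKK
BBBKKRB
After op 4 paint(5,5,G):
KKKKKKK
KKKKKKK
KKKKKKK
KKKKKKK
KKKKBKK
BBBKKGB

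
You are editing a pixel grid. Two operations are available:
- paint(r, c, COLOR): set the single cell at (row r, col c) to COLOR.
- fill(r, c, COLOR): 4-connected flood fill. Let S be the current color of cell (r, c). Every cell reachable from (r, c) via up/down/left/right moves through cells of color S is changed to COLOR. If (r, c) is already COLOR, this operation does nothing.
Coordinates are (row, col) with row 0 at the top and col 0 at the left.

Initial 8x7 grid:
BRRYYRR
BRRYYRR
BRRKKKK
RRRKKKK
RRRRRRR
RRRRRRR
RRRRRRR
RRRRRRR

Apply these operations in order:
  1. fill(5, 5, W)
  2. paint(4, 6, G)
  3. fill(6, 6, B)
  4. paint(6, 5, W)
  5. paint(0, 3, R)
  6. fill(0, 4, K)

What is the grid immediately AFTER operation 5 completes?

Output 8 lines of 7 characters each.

After op 1 fill(5,5,W) [37 cells changed]:
BWWYYRR
BWWYYRR
BWWKKKK
WWWKKKK
WWWWWWW
WWWWWWW
WWWWWWW
WWWWWWW
After op 2 paint(4,6,G):
BWWYYRR
BWWYYRR
BWWKKKK
WWWKKKK
WWWWWWG
WWWWWWW
WWWWWWW
WWWWWWW
After op 3 fill(6,6,B) [36 cells changed]:
BBBYYRR
BBBYYRR
BBBKKKK
BBBKKKK
BBBBBBG
BBBBBBB
BBBBBBB
BBBBBBB
After op 4 paint(6,5,W):
BBBYYRR
BBBYYRR
BBBKKKK
BBBKKKK
BBBBBBG
BBBBBBB
BBBBBWB
BBBBBBB
After op 5 paint(0,3,R):
BBBRYRR
BBBYYRR
BBBKKKK
BBBKKKK
BBBBBBG
BBBBBBB
BBBBBWB
BBBBBBB

Answer: BBBRYRR
BBBYYRR
BBBKKKK
BBBKKKK
BBBBBBG
BBBBBBB
BBBBBWB
BBBBBBB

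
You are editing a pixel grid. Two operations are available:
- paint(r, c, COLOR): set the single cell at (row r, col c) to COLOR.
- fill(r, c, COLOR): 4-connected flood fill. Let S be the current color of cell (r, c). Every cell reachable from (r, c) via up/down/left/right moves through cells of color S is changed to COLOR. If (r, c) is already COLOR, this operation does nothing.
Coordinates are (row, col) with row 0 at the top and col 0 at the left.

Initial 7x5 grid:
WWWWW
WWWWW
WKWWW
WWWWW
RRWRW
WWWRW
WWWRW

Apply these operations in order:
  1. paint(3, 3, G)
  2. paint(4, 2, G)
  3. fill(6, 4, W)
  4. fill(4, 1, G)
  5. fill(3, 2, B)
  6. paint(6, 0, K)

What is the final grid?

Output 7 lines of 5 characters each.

Answer: BBBBB
BBBBB
BKBBB
BBBGB
GGGRB
WWWRB
KWWRB

Derivation:
After op 1 paint(3,3,G):
WWWWW
WWWWW
WKWWW
WWWGW
RRWRW
WWWRW
WWWRW
After op 2 paint(4,2,G):
WWWWW
WWWWW
WKWWW
WWWGW
RRGRW
WWWRW
WWWRW
After op 3 fill(6,4,W) [0 cells changed]:
WWWWW
WWWWW
WKWWW
WWWGW
RRGRW
WWWRW
WWWRW
After op 4 fill(4,1,G) [2 cells changed]:
WWWWW
WWWWW
WKWWW
WWWGW
GGGRW
WWWRW
WWWRW
After op 5 fill(3,2,B) [21 cells changed]:
BBBBB
BBBBB
BKBBB
BBBGB
GGGRB
WWWRB
WWWRB
After op 6 paint(6,0,K):
BBBBB
BBBBB
BKBBB
BBBGB
GGGRB
WWWRB
KWWRB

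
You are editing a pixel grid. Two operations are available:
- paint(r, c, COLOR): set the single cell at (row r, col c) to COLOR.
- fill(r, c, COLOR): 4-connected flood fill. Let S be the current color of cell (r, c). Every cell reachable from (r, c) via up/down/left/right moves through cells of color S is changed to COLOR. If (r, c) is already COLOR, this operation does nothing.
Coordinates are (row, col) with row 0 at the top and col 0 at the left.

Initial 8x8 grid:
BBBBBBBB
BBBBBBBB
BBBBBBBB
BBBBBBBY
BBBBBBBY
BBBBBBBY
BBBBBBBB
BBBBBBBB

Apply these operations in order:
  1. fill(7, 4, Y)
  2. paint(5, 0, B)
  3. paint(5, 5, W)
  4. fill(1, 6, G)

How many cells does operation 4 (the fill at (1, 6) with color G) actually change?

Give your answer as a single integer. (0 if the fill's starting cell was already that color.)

Answer: 62

Derivation:
After op 1 fill(7,4,Y) [61 cells changed]:
YYYYYYYY
YYYYYYYY
YYYYYYYY
YYYYYYYY
YYYYYYYY
YYYYYYYY
YYYYYYYY
YYYYYYYY
After op 2 paint(5,0,B):
YYYYYYYY
YYYYYYYY
YYYYYYYY
YYYYYYYY
YYYYYYYY
BYYYYYYY
YYYYYYYY
YYYYYYYY
After op 3 paint(5,5,W):
YYYYYYYY
YYYYYYYY
YYYYYYYY
YYYYYYYY
YYYYYYYY
BYYYYWYY
YYYYYYYY
YYYYYYYY
After op 4 fill(1,6,G) [62 cells changed]:
GGGGGGGG
GGGGGGGG
GGGGGGGG
GGGGGGGG
GGGGGGGG
BGGGGWGG
GGGGGGGG
GGGGGGGG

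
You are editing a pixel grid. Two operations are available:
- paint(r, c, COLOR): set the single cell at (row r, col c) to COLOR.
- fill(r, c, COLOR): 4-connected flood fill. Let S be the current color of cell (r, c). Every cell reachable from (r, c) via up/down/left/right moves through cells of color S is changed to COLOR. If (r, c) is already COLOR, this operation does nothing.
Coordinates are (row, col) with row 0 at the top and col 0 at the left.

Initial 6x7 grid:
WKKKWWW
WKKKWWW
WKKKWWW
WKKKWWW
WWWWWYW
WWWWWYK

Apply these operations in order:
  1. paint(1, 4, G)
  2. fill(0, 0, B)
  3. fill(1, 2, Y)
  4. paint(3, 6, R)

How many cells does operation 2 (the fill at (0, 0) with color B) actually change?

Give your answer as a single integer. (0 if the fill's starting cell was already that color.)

After op 1 paint(1,4,G):
WKKKWWW
WKKKGWW
WKKKWWW
WKKKWWW
WWWWWYW
WWWWWYK
After op 2 fill(0,0,B) [26 cells changed]:
BKKKBBB
BKKKGBB
BKKKBBB
BKKKBBB
BBBBBYB
BBBBBYK

Answer: 26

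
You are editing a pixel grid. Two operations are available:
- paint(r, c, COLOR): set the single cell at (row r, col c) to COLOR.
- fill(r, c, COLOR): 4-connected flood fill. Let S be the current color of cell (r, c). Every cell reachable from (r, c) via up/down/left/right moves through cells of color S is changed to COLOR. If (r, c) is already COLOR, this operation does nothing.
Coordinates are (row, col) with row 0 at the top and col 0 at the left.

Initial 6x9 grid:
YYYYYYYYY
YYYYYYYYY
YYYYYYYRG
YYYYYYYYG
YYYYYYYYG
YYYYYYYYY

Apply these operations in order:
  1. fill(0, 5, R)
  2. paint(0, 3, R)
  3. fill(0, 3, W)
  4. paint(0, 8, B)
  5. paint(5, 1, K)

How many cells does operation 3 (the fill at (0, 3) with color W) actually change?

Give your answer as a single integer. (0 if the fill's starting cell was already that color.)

After op 1 fill(0,5,R) [50 cells changed]:
RRRRRRRRR
RRRRRRRRR
RRRRRRRRG
RRRRRRRRG
RRRRRRRRG
RRRRRRRRR
After op 2 paint(0,3,R):
RRRRRRRRR
RRRRRRRRR
RRRRRRRRG
RRRRRRRRG
RRRRRRRRG
RRRRRRRRR
After op 3 fill(0,3,W) [51 cells changed]:
WWWWWWWWW
WWWWWWWWW
WWWWWWWWG
WWWWWWWWG
WWWWWWWWG
WWWWWWWWW

Answer: 51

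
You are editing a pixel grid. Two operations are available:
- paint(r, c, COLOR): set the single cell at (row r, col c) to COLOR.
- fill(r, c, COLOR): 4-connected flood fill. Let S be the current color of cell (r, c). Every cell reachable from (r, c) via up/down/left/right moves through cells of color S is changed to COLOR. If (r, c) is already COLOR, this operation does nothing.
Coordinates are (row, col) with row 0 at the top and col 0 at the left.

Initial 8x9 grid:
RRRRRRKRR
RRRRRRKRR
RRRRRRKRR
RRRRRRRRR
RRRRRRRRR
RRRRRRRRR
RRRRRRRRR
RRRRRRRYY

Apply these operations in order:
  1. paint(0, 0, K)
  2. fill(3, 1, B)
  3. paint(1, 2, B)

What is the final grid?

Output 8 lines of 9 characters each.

Answer: KBBBBBKBB
BBBBBBKBB
BBBBBBKBB
BBBBBBBBB
BBBBBBBBB
BBBBBBBBB
BBBBBBBBB
BBBBBBBYY

Derivation:
After op 1 paint(0,0,K):
KRRRRRKRR
RRRRRRKRR
RRRRRRKRR
RRRRRRRRR
RRRRRRRRR
RRRRRRRRR
RRRRRRRRR
RRRRRRRYY
After op 2 fill(3,1,B) [66 cells changed]:
KBBBBBKBB
BBBBBBKBB
BBBBBBKBB
BBBBBBBBB
BBBBBBBBB
BBBBBBBBB
BBBBBBBBB
BBBBBBBYY
After op 3 paint(1,2,B):
KBBBBBKBB
BBBBBBKBB
BBBBBBKBB
BBBBBBBBB
BBBBBBBBB
BBBBBBBBB
BBBBBBBBB
BBBBBBBYY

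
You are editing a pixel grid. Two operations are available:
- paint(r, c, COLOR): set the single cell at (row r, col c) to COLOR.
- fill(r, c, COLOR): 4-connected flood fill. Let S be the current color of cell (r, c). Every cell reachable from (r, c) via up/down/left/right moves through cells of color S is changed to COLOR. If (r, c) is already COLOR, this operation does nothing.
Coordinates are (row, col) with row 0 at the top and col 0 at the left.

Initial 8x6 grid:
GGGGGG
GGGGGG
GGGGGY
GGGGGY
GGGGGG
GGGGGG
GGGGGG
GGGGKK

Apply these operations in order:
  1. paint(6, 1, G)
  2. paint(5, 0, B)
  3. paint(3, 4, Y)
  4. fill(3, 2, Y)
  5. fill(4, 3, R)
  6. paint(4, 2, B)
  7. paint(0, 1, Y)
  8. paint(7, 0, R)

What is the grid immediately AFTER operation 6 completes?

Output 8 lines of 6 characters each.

After op 1 paint(6,1,G):
GGGGGG
GGGGGG
GGGGGY
GGGGGY
GGGGGG
GGGGGG
GGGGGG
GGGGKK
After op 2 paint(5,0,B):
GGGGGG
GGGGGG
GGGGGY
GGGGGY
GGGGGG
BGGGGG
GGGGGG
GGGGKK
After op 3 paint(3,4,Y):
GGGGGG
GGGGGG
GGGGGY
GGGGYY
GGGGGG
BGGGGG
GGGGGG
GGGGKK
After op 4 fill(3,2,Y) [42 cells changed]:
YYYYYY
YYYYYY
YYYYYY
YYYYYY
YYYYYY
BYYYYY
YYYYYY
YYYYKK
After op 5 fill(4,3,R) [45 cells changed]:
RRRRRR
RRRRRR
RRRRRR
RRRRRR
RRRRRR
BRRRRR
RRRRRR
RRRRKK
After op 6 paint(4,2,B):
RRRRRR
RRRRRR
RRRRRR
RRRRRR
RRBRRR
BRRRRR
RRRRRR
RRRRKK

Answer: RRRRRR
RRRRRR
RRRRRR
RRRRRR
RRBRRR
BRRRRR
RRRRRR
RRRRKK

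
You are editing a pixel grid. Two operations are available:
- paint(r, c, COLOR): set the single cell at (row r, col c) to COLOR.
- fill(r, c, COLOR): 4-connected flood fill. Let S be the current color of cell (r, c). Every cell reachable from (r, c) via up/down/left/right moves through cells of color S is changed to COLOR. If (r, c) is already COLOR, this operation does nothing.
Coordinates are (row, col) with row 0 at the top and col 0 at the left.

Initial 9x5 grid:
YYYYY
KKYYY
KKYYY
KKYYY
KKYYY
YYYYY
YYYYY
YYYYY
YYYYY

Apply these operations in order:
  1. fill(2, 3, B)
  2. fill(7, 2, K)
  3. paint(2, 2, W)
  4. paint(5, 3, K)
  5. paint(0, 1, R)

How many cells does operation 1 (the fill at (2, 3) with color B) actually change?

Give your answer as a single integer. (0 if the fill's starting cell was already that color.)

After op 1 fill(2,3,B) [37 cells changed]:
BBBBB
KKBBB
KKBBB
KKBBB
KKBBB
BBBBB
BBBBB
BBBBB
BBBBB

Answer: 37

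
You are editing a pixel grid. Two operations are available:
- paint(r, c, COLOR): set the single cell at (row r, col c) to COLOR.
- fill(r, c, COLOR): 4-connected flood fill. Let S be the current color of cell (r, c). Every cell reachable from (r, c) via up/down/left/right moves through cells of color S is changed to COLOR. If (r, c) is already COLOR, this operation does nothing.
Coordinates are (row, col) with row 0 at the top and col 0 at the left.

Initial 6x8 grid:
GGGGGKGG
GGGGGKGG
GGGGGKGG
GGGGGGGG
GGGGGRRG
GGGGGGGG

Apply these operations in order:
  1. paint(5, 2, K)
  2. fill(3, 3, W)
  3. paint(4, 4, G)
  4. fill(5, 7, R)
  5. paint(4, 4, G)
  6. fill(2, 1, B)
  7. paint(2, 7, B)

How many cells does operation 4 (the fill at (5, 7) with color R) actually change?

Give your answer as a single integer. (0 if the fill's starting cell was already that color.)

Answer: 41

Derivation:
After op 1 paint(5,2,K):
GGGGGKGG
GGGGGKGG
GGGGGKGG
GGGGGGGG
GGGGGRRG
GGKGGGGG
After op 2 fill(3,3,W) [42 cells changed]:
WWWWWKWW
WWWWWKWW
WWWWWKWW
WWWWWWWW
WWWWWRRW
WWKWWWWW
After op 3 paint(4,4,G):
WWWWWKWW
WWWWWKWW
WWWWWKWW
WWWWWWWW
WWWWGRRW
WWKWWWWW
After op 4 fill(5,7,R) [41 cells changed]:
RRRRRKRR
RRRRRKRR
RRRRRKRR
RRRRRRRR
RRRRGRRR
RRKRRRRR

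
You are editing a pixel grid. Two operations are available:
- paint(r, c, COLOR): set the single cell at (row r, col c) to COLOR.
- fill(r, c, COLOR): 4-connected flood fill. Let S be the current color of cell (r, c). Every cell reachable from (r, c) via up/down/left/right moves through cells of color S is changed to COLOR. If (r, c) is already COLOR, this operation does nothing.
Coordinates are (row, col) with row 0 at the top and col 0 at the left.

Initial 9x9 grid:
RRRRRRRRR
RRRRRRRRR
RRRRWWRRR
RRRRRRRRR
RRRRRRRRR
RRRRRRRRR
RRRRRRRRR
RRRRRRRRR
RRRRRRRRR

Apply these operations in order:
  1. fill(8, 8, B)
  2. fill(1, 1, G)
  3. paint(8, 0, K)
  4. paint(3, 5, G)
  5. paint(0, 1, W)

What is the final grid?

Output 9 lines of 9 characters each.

After op 1 fill(8,8,B) [79 cells changed]:
BBBBBBBBB
BBBBBBBBB
BBBBWWBBB
BBBBBBBBB
BBBBBBBBB
BBBBBBBBB
BBBBBBBBB
BBBBBBBBB
BBBBBBBBB
After op 2 fill(1,1,G) [79 cells changed]:
GGGGGGGGG
GGGGGGGGG
GGGGWWGGG
GGGGGGGGG
GGGGGGGGG
GGGGGGGGG
GGGGGGGGG
GGGGGGGGG
GGGGGGGGG
After op 3 paint(8,0,K):
GGGGGGGGG
GGGGGGGGG
GGGGWWGGG
GGGGGGGGG
GGGGGGGGG
GGGGGGGGG
GGGGGGGGG
GGGGGGGGG
KGGGGGGGG
After op 4 paint(3,5,G):
GGGGGGGGG
GGGGGGGGG
GGGGWWGGG
GGGGGGGGG
GGGGGGGGG
GGGGGGGGG
GGGGGGGGG
GGGGGGGGG
KGGGGGGGG
After op 5 paint(0,1,W):
GWGGGGGGG
GGGGGGGGG
GGGGWWGGG
GGGGGGGGG
GGGGGGGGG
GGGGGGGGG
GGGGGGGGG
GGGGGGGGG
KGGGGGGGG

Answer: GWGGGGGGG
GGGGGGGGG
GGGGWWGGG
GGGGGGGGG
GGGGGGGGG
GGGGGGGGG
GGGGGGGGG
GGGGGGGGG
KGGGGGGGG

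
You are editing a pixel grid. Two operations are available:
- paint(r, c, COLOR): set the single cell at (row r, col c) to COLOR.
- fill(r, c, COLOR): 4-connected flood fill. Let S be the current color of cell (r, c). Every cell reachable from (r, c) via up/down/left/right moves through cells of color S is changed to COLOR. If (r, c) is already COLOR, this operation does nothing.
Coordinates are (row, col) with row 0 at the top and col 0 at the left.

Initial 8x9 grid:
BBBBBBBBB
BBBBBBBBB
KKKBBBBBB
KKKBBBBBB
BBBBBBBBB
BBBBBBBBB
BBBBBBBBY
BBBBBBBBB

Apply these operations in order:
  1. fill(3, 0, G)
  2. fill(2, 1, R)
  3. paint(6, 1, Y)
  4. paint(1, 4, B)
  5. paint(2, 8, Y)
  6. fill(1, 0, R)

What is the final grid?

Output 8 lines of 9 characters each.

Answer: RRRRRRRRR
RRRRRRRRR
RRRRRRRRY
RRRRRRRRR
RRRRRRRRR
RRRRRRRRR
RYRRRRRRY
RRRRRRRRR

Derivation:
After op 1 fill(3,0,G) [6 cells changed]:
BBBBBBBBB
BBBBBBBBB
GGGBBBBBB
GGGBBBBBB
BBBBBBBBB
BBBBBBBBB
BBBBBBBBY
BBBBBBBBB
After op 2 fill(2,1,R) [6 cells changed]:
BBBBBBBBB
BBBBBBBBB
RRRBBBBBB
RRRBBBBBB
BBBBBBBBB
BBBBBBBBB
BBBBBBBBY
BBBBBBBBB
After op 3 paint(6,1,Y):
BBBBBBBBB
BBBBBBBBB
RRRBBBBBB
RRRBBBBBB
BBBBBBBBB
BBBBBBBBB
BYBBBBBBY
BBBBBBBBB
After op 4 paint(1,4,B):
BBBBBBBBB
BBBBBBBBB
RRRBBBBBB
RRRBBBBBB
BBBBBBBBB
BBBBBBBBB
BYBBBBBBY
BBBBBBBBB
After op 5 paint(2,8,Y):
BBBBBBBBB
BBBBBBBBB
RRRBBBBBY
RRRBBBBBB
BBBBBBBBB
BBBBBBBBB
BYBBBBBBY
BBBBBBBBB
After op 6 fill(1,0,R) [63 cells changed]:
RRRRRRRRR
RRRRRRRRR
RRRRRRRRY
RRRRRRRRR
RRRRRRRRR
RRRRRRRRR
RYRRRRRRY
RRRRRRRRR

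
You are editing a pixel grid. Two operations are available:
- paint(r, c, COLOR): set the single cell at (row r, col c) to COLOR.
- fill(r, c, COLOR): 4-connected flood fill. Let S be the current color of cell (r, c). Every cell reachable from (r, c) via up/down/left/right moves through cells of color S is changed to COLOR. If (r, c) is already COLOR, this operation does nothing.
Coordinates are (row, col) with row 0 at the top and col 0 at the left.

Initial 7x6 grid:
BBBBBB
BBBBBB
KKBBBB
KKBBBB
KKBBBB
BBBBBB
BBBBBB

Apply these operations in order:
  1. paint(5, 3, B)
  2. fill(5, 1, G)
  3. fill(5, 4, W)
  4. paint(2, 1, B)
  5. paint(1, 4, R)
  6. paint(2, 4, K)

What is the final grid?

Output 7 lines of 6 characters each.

After op 1 paint(5,3,B):
BBBBBB
BBBBBB
KKBBBB
KKBBBB
KKBBBB
BBBBBB
BBBBBB
After op 2 fill(5,1,G) [36 cells changed]:
GGGGGG
GGGGGG
KKGGGG
KKGGGG
KKGGGG
GGGGGG
GGGGGG
After op 3 fill(5,4,W) [36 cells changed]:
WWWWWW
WWWWWW
KKWWWW
KKWWWW
KKWWWW
WWWWWW
WWWWWW
After op 4 paint(2,1,B):
WWWWWW
WWWWWW
KBWWWW
KKWWWW
KKWWWW
WWWWWW
WWWWWW
After op 5 paint(1,4,R):
WWWWWW
WWWWRW
KBWWWW
KKWWWW
KKWWWW
WWWWWW
WWWWWW
After op 6 paint(2,4,K):
WWWWWW
WWWWRW
KBWWKW
KKWWWW
KKWWWW
WWWWWW
WWWWWW

Answer: WWWWWW
WWWWRW
KBWWKW
KKWWWW
KKWWWW
WWWWWW
WWWWWW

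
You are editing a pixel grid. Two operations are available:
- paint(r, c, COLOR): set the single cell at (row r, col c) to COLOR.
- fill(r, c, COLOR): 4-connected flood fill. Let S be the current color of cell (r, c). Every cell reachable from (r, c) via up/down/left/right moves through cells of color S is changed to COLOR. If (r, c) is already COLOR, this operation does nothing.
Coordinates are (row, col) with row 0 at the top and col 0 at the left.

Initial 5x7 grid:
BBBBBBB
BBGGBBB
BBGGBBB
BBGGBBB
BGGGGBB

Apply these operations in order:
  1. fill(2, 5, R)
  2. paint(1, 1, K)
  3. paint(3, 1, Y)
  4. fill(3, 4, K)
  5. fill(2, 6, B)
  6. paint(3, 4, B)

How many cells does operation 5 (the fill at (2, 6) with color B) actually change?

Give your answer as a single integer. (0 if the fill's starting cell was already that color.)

After op 1 fill(2,5,R) [25 cells changed]:
RRRRRRR
RRGGRRR
RRGGRRR
RRGGRRR
RGGGGRR
After op 2 paint(1,1,K):
RRRRRRR
RKGGRRR
RRGGRRR
RRGGRRR
RGGGGRR
After op 3 paint(3,1,Y):
RRRRRRR
RKGGRRR
RRGGRRR
RYGGRRR
RGGGGRR
After op 4 fill(3,4,K) [23 cells changed]:
KKKKKKK
KKGGKKK
KKGGKKK
KYGGKKK
KGGGGKK
After op 5 fill(2,6,B) [24 cells changed]:
BBBBBBB
BBGGBBB
BBGGBBB
BYGGBBB
BGGGGBB

Answer: 24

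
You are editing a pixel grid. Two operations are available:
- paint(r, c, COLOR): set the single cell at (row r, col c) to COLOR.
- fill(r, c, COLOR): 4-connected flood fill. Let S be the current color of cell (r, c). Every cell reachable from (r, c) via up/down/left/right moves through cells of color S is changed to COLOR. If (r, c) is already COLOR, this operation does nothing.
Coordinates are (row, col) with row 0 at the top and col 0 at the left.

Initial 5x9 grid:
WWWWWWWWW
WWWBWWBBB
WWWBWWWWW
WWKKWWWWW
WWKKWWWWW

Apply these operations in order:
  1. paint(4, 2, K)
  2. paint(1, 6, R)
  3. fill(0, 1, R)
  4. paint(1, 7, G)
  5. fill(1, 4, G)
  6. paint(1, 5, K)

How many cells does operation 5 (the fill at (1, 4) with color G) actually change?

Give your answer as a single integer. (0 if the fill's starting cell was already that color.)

Answer: 37

Derivation:
After op 1 paint(4,2,K):
WWWWWWWWW
WWWBWWBBB
WWWBWWWWW
WWKKWWWWW
WWKKWWWWW
After op 2 paint(1,6,R):
WWWWWWWWW
WWWBWWRBB
WWWBWWWWW
WWKKWWWWW
WWKKWWWWW
After op 3 fill(0,1,R) [36 cells changed]:
RRRRRRRRR
RRRBRRRBB
RRRBRRRRR
RRKKRRRRR
RRKKRRRRR
After op 4 paint(1,7,G):
RRRRRRRRR
RRRBRRRGB
RRRBRRRRR
RRKKRRRRR
RRKKRRRRR
After op 5 fill(1,4,G) [37 cells changed]:
GGGGGGGGG
GGGBGGGGB
GGGBGGGGG
GGKKGGGGG
GGKKGGGGG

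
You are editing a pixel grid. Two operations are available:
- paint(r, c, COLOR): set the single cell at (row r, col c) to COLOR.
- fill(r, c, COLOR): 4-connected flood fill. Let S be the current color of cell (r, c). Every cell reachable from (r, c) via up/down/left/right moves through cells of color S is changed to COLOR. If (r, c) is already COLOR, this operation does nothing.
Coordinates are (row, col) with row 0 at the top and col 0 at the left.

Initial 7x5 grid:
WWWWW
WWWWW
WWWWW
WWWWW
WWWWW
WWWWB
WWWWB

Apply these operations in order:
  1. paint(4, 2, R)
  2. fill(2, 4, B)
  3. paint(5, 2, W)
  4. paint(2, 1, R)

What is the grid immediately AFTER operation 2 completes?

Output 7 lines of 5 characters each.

After op 1 paint(4,2,R):
WWWWW
WWWWW
WWWWW
WWWWW
WWRWW
WWWWB
WWWWB
After op 2 fill(2,4,B) [32 cells changed]:
BBBBB
BBBBB
BBBBB
BBBBB
BBRBB
BBBBB
BBBBB

Answer: BBBBB
BBBBB
BBBBB
BBBBB
BBRBB
BBBBB
BBBBB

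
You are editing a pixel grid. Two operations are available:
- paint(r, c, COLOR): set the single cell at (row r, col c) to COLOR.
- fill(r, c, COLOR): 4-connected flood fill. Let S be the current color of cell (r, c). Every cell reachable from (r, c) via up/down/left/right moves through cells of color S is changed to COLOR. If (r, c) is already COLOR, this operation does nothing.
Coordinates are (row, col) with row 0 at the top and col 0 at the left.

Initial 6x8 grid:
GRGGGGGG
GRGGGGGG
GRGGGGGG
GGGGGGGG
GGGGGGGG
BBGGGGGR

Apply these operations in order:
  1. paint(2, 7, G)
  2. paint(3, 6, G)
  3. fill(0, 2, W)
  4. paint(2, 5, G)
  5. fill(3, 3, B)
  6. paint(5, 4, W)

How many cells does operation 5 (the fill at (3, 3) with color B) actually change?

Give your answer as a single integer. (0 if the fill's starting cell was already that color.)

Answer: 41

Derivation:
After op 1 paint(2,7,G):
GRGGGGGG
GRGGGGGG
GRGGGGGG
GGGGGGGG
GGGGGGGG
BBGGGGGR
After op 2 paint(3,6,G):
GRGGGGGG
GRGGGGGG
GRGGGGGG
GGGGGGGG
GGGGGGGG
BBGGGGGR
After op 3 fill(0,2,W) [42 cells changed]:
WRWWWWWW
WRWWWWWW
WRWWWWWW
WWWWWWWW
WWWWWWWW
BBWWWWWR
After op 4 paint(2,5,G):
WRWWWWWW
WRWWWWWW
WRWWWGWW
WWWWWWWW
WWWWWWWW
BBWWWWWR
After op 5 fill(3,3,B) [41 cells changed]:
BRBBBBBB
BRBBBBBB
BRBBBGBB
BBBBBBBB
BBBBBBBB
BBBBBBBR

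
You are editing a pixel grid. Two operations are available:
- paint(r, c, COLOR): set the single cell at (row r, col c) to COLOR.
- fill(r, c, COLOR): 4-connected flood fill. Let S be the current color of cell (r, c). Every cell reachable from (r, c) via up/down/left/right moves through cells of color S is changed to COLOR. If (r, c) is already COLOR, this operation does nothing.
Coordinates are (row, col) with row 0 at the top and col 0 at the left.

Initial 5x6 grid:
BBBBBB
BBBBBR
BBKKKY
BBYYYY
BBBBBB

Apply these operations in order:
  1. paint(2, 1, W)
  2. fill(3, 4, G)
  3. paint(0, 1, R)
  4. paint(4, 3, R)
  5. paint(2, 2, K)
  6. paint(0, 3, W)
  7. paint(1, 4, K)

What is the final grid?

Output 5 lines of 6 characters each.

Answer: BRBWBB
BBBBKR
BWKKKG
BBGGGG
BBBRBB

Derivation:
After op 1 paint(2,1,W):
BBBBBB
BBBBBR
BWKKKY
BBYYYY
BBBBBB
After op 2 fill(3,4,G) [5 cells changed]:
BBBBBB
BBBBBR
BWKKKG
BBGGGG
BBBBBB
After op 3 paint(0,1,R):
BRBBBB
BBBBBR
BWKKKG
BBGGGG
BBBBBB
After op 4 paint(4,3,R):
BRBBBB
BBBBBR
BWKKKG
BBGGGG
BBBRBB
After op 5 paint(2,2,K):
BRBBBB
BBBBBR
BWKKKG
BBGGGG
BBBRBB
After op 6 paint(0,3,W):
BRBWBB
BBBBBR
BWKKKG
BBGGGG
BBBRBB
After op 7 paint(1,4,K):
BRBWBB
BBBBKR
BWKKKG
BBGGGG
BBBRBB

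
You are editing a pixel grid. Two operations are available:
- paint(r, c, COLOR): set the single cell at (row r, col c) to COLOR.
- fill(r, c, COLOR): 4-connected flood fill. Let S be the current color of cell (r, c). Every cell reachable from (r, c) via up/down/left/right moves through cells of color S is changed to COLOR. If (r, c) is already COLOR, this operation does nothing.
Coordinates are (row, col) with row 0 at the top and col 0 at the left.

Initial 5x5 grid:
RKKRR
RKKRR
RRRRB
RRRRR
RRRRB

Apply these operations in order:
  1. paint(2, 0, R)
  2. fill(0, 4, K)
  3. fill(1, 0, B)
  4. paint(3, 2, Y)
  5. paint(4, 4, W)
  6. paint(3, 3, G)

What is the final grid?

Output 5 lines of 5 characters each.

Answer: BBBBB
BBBBB
BBBBB
BBYGB
BBBBW

Derivation:
After op 1 paint(2,0,R):
RKKRR
RKKRR
RRRRB
RRRRR
RRRRB
After op 2 fill(0,4,K) [19 cells changed]:
KKKKK
KKKKK
KKKKB
KKKKK
KKKKB
After op 3 fill(1,0,B) [23 cells changed]:
BBBBB
BBBBB
BBBBB
BBBBB
BBBBB
After op 4 paint(3,2,Y):
BBBBB
BBBBB
BBBBB
BBYBB
BBBBB
After op 5 paint(4,4,W):
BBBBB
BBBBB
BBBBB
BBYBB
BBBBW
After op 6 paint(3,3,G):
BBBBB
BBBBB
BBBBB
BBYGB
BBBBW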